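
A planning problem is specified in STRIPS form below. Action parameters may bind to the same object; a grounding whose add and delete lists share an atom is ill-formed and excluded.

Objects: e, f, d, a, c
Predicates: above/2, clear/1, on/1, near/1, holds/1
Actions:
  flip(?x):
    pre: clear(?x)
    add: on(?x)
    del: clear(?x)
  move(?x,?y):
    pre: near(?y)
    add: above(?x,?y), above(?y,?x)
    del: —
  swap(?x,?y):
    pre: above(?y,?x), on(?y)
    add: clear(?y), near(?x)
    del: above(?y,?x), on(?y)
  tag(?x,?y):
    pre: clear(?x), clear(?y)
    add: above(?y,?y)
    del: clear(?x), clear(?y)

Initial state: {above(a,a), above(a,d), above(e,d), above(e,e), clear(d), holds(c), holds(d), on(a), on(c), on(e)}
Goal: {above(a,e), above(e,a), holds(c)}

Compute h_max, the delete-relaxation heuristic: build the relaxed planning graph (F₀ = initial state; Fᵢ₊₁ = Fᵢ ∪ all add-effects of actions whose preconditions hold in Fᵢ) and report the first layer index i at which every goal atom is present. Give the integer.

2

F0 = init (10 atoms)
F1 = F0 ∪ {above(d,d), clear(a), clear(e), near(a), near(d), near(e), on(d)}  (17 atoms)
F2 = F1 ∪ {above(a,c), above(a,e), above(a,f), above(c,a), above(c,d), above(c,e), above(d,a), above(d,c), above(d,e), above(d,f), above(e,a), above(e,c), above(e,f), above(f,a), above(f,d), above(f,e)}  (33 atoms)
goal ⊆ F2  ⇒  h_max = 2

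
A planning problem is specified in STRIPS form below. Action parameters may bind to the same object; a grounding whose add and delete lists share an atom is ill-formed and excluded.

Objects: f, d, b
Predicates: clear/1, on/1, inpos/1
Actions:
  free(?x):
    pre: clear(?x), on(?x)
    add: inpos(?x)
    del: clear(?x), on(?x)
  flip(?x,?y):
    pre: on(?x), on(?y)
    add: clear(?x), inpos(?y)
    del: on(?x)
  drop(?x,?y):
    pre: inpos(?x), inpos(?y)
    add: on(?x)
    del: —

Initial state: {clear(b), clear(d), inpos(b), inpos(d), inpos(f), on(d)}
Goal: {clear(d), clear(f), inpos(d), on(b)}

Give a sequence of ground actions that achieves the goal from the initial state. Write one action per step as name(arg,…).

drop(f,f); flip(f,f); drop(b,f)

1. drop(f,f)  →  {clear(b), clear(d), inpos(b), inpos(d), inpos(f), on(d), on(f)}
2. flip(f,f)  →  {clear(b), clear(d), clear(f), inpos(b), inpos(d), inpos(f), on(d)}
3. drop(b,f)  →  {clear(b), clear(d), clear(f), inpos(b), inpos(d), inpos(f), on(b), on(d)}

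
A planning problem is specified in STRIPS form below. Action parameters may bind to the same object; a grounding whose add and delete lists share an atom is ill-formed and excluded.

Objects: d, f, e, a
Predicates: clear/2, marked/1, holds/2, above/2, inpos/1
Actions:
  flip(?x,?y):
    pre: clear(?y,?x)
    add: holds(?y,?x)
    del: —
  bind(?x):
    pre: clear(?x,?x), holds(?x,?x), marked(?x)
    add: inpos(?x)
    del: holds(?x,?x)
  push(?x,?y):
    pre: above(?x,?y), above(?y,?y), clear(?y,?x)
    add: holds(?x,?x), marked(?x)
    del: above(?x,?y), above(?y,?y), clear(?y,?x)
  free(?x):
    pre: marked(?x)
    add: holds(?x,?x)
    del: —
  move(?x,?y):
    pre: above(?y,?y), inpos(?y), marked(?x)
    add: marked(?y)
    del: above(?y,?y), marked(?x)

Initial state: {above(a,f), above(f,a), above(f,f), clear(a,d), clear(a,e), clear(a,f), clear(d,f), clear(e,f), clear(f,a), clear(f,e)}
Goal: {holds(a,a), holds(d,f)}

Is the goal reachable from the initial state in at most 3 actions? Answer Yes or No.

1. flip(f,d)  →  {above(a,f), above(f,a), above(f,f), clear(a,d), clear(a,e), clear(a,f), clear(d,f), clear(e,f), clear(f,a), clear(f,e), holds(d,f)}
2. push(a,f)  →  {above(f,a), clear(a,d), clear(a,e), clear(a,f), clear(d,f), clear(e,f), clear(f,e), holds(a,a), holds(d,f), marked(a)}
optimal plan length = 2; 2 ≤ 3

Yes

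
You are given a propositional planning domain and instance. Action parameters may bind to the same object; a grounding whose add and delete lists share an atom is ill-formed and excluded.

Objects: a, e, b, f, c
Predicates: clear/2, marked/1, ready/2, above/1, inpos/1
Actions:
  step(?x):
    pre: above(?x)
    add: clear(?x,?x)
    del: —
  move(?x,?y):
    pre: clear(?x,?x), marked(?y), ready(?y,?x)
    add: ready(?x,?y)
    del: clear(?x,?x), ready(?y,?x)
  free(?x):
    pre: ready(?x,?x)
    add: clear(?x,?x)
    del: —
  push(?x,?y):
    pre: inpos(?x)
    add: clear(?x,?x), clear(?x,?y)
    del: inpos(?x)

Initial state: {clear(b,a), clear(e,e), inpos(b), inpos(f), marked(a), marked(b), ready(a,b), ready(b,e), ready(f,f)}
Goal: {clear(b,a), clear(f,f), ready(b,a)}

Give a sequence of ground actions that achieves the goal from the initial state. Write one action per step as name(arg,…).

1. free(f)  →  {clear(b,a), clear(e,e), clear(f,f), inpos(b), inpos(f), marked(a), marked(b), ready(a,b), ready(b,e), ready(f,f)}
2. push(b,a)  →  {clear(b,a), clear(b,b), clear(e,e), clear(f,f), inpos(f), marked(a), marked(b), ready(a,b), ready(b,e), ready(f,f)}
3. move(b,a)  →  {clear(b,a), clear(e,e), clear(f,f), inpos(f), marked(a), marked(b), ready(b,a), ready(b,e), ready(f,f)}

free(f); push(b,a); move(b,a)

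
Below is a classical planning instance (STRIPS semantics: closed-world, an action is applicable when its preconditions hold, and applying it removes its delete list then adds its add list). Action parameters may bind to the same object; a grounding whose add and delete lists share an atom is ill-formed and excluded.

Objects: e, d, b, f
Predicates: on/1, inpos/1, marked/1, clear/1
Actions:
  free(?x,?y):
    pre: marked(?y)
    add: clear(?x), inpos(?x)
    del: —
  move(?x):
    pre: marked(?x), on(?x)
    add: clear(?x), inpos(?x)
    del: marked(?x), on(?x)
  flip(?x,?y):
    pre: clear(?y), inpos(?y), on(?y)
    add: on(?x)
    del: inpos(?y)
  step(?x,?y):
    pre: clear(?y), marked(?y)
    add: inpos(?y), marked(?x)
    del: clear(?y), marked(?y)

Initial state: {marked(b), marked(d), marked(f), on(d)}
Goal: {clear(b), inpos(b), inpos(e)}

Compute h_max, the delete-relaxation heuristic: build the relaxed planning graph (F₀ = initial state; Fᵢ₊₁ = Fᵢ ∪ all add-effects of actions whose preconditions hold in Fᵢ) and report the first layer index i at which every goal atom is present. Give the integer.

1

F0 = init (4 atoms)
F1 = F0 ∪ {clear(b), clear(d), clear(e), clear(f), inpos(b), inpos(d), inpos(e), inpos(f)}  (12 atoms)
goal ⊆ F1  ⇒  h_max = 1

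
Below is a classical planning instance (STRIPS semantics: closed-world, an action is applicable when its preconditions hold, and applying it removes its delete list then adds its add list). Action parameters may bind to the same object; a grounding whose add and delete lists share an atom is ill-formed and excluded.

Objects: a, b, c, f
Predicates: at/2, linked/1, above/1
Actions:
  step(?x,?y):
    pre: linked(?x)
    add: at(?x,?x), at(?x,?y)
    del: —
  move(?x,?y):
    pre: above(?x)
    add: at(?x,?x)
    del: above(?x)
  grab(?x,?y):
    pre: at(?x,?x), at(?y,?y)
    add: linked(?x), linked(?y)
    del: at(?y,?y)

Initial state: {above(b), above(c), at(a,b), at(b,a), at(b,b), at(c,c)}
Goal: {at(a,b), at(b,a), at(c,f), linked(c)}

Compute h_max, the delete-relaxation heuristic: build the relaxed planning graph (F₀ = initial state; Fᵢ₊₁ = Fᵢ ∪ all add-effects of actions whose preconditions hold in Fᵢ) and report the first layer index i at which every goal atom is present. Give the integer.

2

F0 = init (6 atoms)
F1 = F0 ∪ {linked(b), linked(c)}  (8 atoms)
F2 = F1 ∪ {at(b,c), at(b,f), at(c,a), at(c,b), at(c,f)}  (13 atoms)
goal ⊆ F2  ⇒  h_max = 2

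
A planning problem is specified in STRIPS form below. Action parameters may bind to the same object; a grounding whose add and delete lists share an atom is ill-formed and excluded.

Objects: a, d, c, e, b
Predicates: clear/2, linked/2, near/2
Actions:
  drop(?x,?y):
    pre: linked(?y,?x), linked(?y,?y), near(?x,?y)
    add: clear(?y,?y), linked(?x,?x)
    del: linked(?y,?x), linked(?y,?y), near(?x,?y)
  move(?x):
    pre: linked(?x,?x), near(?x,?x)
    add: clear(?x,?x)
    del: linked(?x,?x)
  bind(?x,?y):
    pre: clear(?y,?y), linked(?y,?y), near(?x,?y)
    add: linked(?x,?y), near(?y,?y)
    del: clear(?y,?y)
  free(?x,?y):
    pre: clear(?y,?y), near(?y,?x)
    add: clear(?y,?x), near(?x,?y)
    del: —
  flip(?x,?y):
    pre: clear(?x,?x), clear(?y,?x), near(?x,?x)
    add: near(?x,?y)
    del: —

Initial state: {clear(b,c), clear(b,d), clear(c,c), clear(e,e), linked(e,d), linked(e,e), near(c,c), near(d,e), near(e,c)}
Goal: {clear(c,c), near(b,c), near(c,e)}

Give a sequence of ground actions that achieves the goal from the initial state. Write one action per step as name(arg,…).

1. free(c,e)  →  {clear(b,c), clear(b,d), clear(c,c), clear(e,c), clear(e,e), linked(e,d), linked(e,e), near(c,c), near(c,e), near(d,e), near(e,c)}
2. flip(c,b)  →  {clear(b,c), clear(b,d), clear(c,c), clear(e,c), clear(e,e), linked(e,d), linked(e,e), near(c,b), near(c,c), near(c,e), near(d,e), near(e,c)}
3. free(b,c)  →  {clear(b,c), clear(b,d), clear(c,b), clear(c,c), clear(e,c), clear(e,e), linked(e,d), linked(e,e), near(b,c), near(c,b), near(c,c), near(c,e), near(d,e), near(e,c)}

free(c,e); flip(c,b); free(b,c)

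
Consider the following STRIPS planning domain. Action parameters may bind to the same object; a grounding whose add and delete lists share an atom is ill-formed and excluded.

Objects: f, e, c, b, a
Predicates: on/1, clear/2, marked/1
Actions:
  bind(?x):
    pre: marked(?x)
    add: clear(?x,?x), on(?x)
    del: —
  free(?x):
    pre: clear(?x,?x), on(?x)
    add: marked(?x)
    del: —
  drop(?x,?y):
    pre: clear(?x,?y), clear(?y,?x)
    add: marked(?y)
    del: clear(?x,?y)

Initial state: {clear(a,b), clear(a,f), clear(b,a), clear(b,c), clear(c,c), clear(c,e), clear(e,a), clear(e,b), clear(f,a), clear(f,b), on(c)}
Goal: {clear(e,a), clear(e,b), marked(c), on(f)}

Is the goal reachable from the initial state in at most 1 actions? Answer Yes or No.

1. free(c)  →  {clear(a,b), clear(a,f), clear(b,a), clear(b,c), clear(c,c), clear(c,e), clear(e,a), clear(e,b), clear(f,a), clear(f,b), marked(c), on(c)}
2. drop(a,f)  →  {clear(a,b), clear(b,a), clear(b,c), clear(c,c), clear(c,e), clear(e,a), clear(e,b), clear(f,a), clear(f,b), marked(c), marked(f), on(c)}
3. bind(f)  →  {clear(a,b), clear(b,a), clear(b,c), clear(c,c), clear(c,e), clear(e,a), clear(e,b), clear(f,a), clear(f,b), clear(f,f), marked(c), marked(f), on(c), on(f)}
optimal plan length = 3; 3 > 1

No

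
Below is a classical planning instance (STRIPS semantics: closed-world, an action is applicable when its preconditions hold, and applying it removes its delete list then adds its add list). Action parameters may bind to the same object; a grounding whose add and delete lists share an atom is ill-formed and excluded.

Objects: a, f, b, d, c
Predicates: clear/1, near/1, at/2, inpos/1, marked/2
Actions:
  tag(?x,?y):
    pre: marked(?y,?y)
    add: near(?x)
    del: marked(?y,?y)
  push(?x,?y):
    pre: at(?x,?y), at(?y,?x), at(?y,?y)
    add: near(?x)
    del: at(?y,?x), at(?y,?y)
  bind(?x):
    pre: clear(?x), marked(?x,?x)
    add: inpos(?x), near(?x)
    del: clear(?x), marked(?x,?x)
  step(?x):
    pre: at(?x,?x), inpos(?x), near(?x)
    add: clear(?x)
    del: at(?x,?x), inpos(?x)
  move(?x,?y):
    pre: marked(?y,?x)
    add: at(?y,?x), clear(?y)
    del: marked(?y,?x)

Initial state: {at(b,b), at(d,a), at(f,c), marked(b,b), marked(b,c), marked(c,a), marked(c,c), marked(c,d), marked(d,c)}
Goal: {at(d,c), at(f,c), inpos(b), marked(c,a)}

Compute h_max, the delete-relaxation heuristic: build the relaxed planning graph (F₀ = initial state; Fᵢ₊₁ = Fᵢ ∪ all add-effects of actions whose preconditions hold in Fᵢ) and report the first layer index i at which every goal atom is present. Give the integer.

2

F0 = init (9 atoms)
F1 = F0 ∪ {at(b,c), at(c,a), at(c,c), at(c,d), at(d,c), clear(b), clear(c), clear(d), near(a), near(b), near(c), near(d), near(f)}  (22 atoms)
F2 = F1 ∪ {inpos(b), inpos(c)}  (24 atoms)
goal ⊆ F2  ⇒  h_max = 2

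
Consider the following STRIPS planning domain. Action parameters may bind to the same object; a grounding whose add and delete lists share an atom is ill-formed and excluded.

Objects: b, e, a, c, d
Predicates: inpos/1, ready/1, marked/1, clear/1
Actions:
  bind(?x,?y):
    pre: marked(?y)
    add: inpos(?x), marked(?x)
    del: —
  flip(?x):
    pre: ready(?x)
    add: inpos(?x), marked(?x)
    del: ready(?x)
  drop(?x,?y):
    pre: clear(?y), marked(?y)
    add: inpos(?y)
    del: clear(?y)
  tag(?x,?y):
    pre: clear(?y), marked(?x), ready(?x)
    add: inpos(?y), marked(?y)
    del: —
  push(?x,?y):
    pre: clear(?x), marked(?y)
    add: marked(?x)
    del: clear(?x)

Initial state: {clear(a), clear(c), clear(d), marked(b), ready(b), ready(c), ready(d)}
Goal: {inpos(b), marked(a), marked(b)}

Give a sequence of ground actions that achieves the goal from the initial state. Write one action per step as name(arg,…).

1. bind(b,b)  →  {clear(a), clear(c), clear(d), inpos(b), marked(b), ready(b), ready(c), ready(d)}
2. bind(a,b)  →  {clear(a), clear(c), clear(d), inpos(a), inpos(b), marked(a), marked(b), ready(b), ready(c), ready(d)}

bind(b,b); bind(a,b)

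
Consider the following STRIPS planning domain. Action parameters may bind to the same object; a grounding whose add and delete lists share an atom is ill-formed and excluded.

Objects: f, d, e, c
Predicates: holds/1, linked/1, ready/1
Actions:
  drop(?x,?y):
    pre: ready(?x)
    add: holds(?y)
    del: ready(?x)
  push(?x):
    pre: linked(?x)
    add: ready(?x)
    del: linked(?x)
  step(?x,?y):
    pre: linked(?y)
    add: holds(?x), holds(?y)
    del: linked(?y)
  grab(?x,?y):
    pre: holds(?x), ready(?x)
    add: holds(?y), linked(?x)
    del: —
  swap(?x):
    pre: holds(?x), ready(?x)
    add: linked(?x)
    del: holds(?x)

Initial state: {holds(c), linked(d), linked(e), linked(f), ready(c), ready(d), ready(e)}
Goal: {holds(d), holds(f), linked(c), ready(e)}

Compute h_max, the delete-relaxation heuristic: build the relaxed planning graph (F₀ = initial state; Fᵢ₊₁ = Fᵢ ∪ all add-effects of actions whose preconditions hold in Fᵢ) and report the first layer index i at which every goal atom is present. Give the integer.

F0 = init (7 atoms)
F1 = F0 ∪ {holds(d), holds(e), holds(f), linked(c), ready(f)}  (12 atoms)
goal ⊆ F1  ⇒  h_max = 1

1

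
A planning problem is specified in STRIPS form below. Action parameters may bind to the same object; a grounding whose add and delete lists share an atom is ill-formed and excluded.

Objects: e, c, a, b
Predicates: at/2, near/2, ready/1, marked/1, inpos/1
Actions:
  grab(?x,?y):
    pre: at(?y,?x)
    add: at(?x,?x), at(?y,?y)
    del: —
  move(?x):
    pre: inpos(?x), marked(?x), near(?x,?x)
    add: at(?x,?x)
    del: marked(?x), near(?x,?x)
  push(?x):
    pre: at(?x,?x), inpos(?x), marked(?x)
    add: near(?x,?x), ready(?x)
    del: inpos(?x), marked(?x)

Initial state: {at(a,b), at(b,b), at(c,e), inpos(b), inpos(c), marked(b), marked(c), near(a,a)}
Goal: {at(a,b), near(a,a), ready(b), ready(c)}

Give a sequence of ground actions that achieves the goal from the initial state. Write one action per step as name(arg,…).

grab(e,c); push(c); push(b)

1. grab(e,c)  →  {at(a,b), at(b,b), at(c,c), at(c,e), at(e,e), inpos(b), inpos(c), marked(b), marked(c), near(a,a)}
2. push(c)  →  {at(a,b), at(b,b), at(c,c), at(c,e), at(e,e), inpos(b), marked(b), near(a,a), near(c,c), ready(c)}
3. push(b)  →  {at(a,b), at(b,b), at(c,c), at(c,e), at(e,e), near(a,a), near(b,b), near(c,c), ready(b), ready(c)}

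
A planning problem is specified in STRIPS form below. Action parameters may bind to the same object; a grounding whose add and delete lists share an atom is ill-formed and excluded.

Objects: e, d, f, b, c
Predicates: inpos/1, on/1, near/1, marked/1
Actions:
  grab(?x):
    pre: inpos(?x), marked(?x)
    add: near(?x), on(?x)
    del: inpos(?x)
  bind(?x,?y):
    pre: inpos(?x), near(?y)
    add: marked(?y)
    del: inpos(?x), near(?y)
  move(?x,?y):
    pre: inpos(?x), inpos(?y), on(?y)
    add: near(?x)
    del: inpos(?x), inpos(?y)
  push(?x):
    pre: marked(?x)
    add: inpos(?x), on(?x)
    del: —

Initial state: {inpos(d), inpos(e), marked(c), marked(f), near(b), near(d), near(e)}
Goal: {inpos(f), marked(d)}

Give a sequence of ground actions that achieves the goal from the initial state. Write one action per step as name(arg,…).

1. bind(e,d)  →  {inpos(d), marked(c), marked(d), marked(f), near(b), near(e)}
2. push(f)  →  {inpos(d), inpos(f), marked(c), marked(d), marked(f), near(b), near(e), on(f)}

bind(e,d); push(f)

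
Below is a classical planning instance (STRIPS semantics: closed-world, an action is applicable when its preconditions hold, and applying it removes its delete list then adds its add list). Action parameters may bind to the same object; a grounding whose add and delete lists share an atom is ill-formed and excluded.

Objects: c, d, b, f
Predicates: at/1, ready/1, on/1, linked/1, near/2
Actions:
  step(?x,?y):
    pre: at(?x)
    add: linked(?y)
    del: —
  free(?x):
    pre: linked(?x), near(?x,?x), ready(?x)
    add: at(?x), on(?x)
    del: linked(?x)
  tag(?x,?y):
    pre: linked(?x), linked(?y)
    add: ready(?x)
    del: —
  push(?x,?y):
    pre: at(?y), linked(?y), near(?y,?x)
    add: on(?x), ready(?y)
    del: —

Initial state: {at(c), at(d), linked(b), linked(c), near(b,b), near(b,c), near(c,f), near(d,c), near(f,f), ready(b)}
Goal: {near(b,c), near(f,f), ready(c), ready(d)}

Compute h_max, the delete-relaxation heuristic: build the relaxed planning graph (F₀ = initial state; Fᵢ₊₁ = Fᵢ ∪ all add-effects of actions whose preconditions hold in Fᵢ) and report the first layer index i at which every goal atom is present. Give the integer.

F0 = init (10 atoms)
F1 = F0 ∪ {at(b), linked(d), linked(f), on(b), on(f), ready(c)}  (16 atoms)
F2 = F1 ∪ {on(c), ready(d), ready(f)}  (19 atoms)
goal ⊆ F2  ⇒  h_max = 2

2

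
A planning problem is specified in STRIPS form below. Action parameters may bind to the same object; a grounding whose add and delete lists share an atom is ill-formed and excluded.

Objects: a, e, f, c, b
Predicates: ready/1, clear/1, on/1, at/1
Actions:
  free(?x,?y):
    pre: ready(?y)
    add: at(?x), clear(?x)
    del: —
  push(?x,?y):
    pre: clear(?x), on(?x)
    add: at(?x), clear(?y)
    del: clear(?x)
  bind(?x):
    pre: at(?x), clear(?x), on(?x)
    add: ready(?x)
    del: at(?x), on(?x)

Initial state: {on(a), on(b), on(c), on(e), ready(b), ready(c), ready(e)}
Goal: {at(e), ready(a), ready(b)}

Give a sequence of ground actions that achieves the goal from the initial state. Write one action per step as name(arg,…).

free(a,e); free(e,e); bind(a)

1. free(a,e)  →  {at(a), clear(a), on(a), on(b), on(c), on(e), ready(b), ready(c), ready(e)}
2. free(e,e)  →  {at(a), at(e), clear(a), clear(e), on(a), on(b), on(c), on(e), ready(b), ready(c), ready(e)}
3. bind(a)  →  {at(e), clear(a), clear(e), on(b), on(c), on(e), ready(a), ready(b), ready(c), ready(e)}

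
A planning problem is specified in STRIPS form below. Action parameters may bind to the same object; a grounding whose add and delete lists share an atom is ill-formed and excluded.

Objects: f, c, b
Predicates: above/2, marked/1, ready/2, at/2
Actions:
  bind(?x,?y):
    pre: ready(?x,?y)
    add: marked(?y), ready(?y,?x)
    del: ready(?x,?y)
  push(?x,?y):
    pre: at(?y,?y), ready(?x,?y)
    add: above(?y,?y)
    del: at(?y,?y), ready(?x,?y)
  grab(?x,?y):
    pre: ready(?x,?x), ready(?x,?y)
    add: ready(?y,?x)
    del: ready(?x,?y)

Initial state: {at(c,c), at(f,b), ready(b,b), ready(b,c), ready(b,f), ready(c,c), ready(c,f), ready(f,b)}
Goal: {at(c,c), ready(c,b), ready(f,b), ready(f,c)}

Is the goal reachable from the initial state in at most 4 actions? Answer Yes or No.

1. bind(c,f)  →  {at(c,c), at(f,b), marked(f), ready(b,b), ready(b,c), ready(b,f), ready(c,c), ready(f,b), ready(f,c)}
2. bind(b,c)  →  {at(c,c), at(f,b), marked(c), marked(f), ready(b,b), ready(b,f), ready(c,b), ready(c,c), ready(f,b), ready(f,c)}
optimal plan length = 2; 2 ≤ 4

Yes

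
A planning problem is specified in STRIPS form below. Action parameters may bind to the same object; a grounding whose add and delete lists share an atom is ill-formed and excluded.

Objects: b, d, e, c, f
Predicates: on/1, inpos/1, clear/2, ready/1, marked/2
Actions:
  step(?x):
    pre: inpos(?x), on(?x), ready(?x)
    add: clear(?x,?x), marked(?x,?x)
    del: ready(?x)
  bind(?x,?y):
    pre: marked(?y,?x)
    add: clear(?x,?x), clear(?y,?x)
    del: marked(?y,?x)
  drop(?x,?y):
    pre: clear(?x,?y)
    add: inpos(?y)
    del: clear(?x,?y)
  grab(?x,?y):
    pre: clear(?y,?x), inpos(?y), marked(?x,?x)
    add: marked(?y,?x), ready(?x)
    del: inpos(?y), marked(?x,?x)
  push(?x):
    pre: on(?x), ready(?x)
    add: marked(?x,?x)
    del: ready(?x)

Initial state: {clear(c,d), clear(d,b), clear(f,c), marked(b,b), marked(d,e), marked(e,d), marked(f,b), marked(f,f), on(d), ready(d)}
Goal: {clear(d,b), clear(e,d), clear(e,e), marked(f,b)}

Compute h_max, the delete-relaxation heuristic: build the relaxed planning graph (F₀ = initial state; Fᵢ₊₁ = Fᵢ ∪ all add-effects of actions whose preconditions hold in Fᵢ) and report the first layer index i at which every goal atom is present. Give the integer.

F0 = init (10 atoms)
F1 = F0 ∪ {clear(b,b), clear(d,d), clear(d,e), clear(e,d), clear(e,e), clear(f,b), clear(f,f), inpos(b), inpos(c), inpos(d), marked(d,d)}  (21 atoms)
goal ⊆ F1  ⇒  h_max = 1

1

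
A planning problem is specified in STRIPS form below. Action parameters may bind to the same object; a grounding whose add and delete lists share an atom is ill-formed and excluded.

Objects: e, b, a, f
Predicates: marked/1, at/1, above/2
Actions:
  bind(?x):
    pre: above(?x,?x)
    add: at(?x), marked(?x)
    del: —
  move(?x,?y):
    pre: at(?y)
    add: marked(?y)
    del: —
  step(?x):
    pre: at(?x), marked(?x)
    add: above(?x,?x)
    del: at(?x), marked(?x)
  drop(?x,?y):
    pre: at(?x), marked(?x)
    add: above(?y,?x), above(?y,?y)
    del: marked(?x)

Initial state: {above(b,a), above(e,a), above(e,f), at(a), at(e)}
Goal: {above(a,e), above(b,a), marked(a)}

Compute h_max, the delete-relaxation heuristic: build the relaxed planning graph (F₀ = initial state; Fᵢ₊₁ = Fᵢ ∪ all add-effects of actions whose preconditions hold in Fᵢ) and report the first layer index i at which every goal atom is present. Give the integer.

F0 = init (5 atoms)
F1 = F0 ∪ {marked(a), marked(e)}  (7 atoms)
F2 = F1 ∪ {above(a,a), above(a,e), above(b,b), above(b,e), above(e,e), above(f,a), above(f,e), above(f,f)}  (15 atoms)
goal ⊆ F2  ⇒  h_max = 2

2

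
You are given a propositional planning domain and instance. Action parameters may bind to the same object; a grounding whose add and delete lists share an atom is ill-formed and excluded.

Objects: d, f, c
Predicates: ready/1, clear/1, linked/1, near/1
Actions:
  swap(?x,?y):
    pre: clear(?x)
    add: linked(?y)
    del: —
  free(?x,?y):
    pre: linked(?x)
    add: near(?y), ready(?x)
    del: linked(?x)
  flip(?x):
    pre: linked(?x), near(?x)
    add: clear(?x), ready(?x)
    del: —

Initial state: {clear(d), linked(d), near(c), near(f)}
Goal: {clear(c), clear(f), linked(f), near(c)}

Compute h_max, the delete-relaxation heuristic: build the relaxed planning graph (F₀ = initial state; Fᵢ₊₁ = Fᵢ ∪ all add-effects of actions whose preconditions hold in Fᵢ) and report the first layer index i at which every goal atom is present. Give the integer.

2

F0 = init (4 atoms)
F1 = F0 ∪ {linked(c), linked(f), near(d), ready(d)}  (8 atoms)
F2 = F1 ∪ {clear(c), clear(f), ready(c), ready(f)}  (12 atoms)
goal ⊆ F2  ⇒  h_max = 2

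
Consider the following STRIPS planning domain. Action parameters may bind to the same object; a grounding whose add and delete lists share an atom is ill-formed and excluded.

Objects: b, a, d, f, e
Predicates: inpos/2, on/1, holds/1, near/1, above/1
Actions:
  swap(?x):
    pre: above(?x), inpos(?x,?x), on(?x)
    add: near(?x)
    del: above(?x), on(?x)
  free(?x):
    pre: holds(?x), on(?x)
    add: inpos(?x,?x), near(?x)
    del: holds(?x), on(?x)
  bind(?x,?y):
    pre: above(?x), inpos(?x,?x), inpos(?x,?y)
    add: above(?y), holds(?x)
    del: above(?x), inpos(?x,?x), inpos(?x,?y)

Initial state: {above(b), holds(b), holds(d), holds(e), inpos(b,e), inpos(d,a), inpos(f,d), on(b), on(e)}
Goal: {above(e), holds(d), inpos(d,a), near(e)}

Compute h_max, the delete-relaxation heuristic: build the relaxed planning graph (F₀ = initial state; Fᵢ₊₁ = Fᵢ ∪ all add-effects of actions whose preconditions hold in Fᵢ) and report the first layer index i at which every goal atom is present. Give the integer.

F0 = init (9 atoms)
F1 = F0 ∪ {inpos(b,b), inpos(e,e), near(b), near(e)}  (13 atoms)
F2 = F1 ∪ {above(e)}  (14 atoms)
goal ⊆ F2  ⇒  h_max = 2

2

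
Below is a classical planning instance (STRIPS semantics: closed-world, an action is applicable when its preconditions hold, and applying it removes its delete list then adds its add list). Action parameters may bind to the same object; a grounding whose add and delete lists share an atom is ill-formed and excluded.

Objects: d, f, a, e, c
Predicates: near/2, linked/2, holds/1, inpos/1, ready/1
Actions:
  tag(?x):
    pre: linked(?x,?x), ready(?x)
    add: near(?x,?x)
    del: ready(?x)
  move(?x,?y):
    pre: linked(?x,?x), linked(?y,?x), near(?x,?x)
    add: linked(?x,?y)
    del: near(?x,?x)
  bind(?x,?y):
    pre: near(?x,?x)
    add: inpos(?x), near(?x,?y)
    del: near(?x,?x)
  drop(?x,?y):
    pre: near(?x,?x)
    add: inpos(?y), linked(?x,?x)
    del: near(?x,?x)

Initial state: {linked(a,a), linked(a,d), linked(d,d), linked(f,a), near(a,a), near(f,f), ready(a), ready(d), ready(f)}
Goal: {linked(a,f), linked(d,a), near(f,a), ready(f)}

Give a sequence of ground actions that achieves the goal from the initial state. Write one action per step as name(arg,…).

tag(d); move(d,a); move(a,f); bind(f,a)

1. tag(d)  →  {linked(a,a), linked(a,d), linked(d,d), linked(f,a), near(a,a), near(d,d), near(f,f), ready(a), ready(f)}
2. move(d,a)  →  {linked(a,a), linked(a,d), linked(d,a), linked(d,d), linked(f,a), near(a,a), near(f,f), ready(a), ready(f)}
3. move(a,f)  →  {linked(a,a), linked(a,d), linked(a,f), linked(d,a), linked(d,d), linked(f,a), near(f,f), ready(a), ready(f)}
4. bind(f,a)  →  {inpos(f), linked(a,a), linked(a,d), linked(a,f), linked(d,a), linked(d,d), linked(f,a), near(f,a), ready(a), ready(f)}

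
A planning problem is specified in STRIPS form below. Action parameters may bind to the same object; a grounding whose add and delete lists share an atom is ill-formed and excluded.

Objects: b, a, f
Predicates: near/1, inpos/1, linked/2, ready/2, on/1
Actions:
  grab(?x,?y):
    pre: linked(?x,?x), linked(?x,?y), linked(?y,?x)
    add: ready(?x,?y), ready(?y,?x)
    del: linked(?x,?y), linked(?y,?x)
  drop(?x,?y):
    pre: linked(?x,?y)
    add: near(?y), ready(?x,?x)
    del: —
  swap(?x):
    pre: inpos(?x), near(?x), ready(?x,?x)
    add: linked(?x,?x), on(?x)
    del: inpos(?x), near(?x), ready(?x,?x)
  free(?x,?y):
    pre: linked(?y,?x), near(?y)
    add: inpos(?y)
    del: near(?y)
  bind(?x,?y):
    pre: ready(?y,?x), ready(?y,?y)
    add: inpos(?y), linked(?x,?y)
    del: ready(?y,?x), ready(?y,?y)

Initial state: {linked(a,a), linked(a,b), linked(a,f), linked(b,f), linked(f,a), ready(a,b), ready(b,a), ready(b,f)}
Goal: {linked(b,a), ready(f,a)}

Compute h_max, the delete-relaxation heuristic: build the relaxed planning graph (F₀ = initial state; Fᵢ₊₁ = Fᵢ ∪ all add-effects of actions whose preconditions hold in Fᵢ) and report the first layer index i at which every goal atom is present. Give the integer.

F0 = init (8 atoms)
F1 = F0 ∪ {near(a), near(b), near(f), ready(a,a), ready(a,f), ready(b,b), ready(f,a), ready(f,f)}  (16 atoms)
F2 = F1 ∪ {inpos(a), inpos(b), inpos(f), linked(b,a), linked(b,b), linked(f,b), linked(f,f)}  (23 atoms)
goal ⊆ F2  ⇒  h_max = 2

2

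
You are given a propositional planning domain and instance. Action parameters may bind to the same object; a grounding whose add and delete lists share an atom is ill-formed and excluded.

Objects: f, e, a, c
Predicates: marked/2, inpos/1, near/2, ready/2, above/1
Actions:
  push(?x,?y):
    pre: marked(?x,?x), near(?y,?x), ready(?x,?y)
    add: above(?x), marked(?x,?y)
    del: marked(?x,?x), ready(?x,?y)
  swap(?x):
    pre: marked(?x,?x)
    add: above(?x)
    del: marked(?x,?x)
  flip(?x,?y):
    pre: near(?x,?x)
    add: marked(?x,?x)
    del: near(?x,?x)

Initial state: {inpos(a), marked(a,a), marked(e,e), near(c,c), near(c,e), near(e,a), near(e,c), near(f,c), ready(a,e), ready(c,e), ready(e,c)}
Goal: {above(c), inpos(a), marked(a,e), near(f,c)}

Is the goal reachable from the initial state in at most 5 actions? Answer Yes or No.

1. push(a,e)  →  {above(a), inpos(a), marked(a,e), marked(e,e), near(c,c), near(c,e), near(e,a), near(e,c), near(f,c), ready(c,e), ready(e,c)}
2. flip(c,f)  →  {above(a), inpos(a), marked(a,e), marked(c,c), marked(e,e), near(c,e), near(e,a), near(e,c), near(f,c), ready(c,e), ready(e,c)}
3. push(c,e)  →  {above(a), above(c), inpos(a), marked(a,e), marked(c,e), marked(e,e), near(c,e), near(e,a), near(e,c), near(f,c), ready(e,c)}
optimal plan length = 3; 3 ≤ 5

Yes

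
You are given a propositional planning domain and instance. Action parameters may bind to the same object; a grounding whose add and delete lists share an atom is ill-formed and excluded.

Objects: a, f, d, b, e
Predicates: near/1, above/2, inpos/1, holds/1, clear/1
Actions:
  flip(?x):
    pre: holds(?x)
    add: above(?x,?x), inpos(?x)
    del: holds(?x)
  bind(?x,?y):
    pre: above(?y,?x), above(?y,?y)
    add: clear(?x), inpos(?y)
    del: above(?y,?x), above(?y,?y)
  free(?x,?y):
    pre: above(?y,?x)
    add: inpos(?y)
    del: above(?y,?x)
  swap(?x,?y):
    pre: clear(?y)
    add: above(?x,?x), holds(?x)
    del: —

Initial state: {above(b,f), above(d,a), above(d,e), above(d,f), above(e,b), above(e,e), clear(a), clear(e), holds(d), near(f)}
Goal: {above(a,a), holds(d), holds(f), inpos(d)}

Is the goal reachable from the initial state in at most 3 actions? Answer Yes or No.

1. free(a,d)  →  {above(b,f), above(d,e), above(d,f), above(e,b), above(e,e), clear(a), clear(e), holds(d), inpos(d), near(f)}
2. swap(a,a)  →  {above(a,a), above(b,f), above(d,e), above(d,f), above(e,b), above(e,e), clear(a), clear(e), holds(a), holds(d), inpos(d), near(f)}
3. swap(f,a)  →  {above(a,a), above(b,f), above(d,e), above(d,f), above(e,b), above(e,e), above(f,f), clear(a), clear(e), holds(a), holds(d), holds(f), inpos(d), near(f)}
optimal plan length = 3; 3 ≤ 3

Yes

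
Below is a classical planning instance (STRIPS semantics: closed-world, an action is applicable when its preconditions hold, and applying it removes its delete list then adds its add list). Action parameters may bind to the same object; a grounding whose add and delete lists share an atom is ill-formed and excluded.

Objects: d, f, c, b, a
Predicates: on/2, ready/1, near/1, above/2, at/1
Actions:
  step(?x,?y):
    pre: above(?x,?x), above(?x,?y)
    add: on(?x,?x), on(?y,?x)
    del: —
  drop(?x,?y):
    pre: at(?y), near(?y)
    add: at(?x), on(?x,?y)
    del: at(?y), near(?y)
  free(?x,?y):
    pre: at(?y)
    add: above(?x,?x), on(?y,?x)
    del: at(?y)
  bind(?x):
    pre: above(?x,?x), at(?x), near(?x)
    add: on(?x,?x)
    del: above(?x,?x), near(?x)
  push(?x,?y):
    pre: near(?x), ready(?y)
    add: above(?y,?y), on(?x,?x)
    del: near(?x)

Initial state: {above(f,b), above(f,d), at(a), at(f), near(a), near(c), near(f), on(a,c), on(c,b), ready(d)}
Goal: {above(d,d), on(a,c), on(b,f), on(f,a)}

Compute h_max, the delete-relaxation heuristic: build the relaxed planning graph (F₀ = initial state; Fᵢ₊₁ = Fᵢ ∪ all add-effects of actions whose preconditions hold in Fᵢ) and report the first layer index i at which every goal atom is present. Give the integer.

F0 = init (10 atoms)
F1 = F0 ∪ {above(a,a), above(b,b), above(c,c), above(d,d), above(f,f), at(b), at(c), at(d), on(a,a), on(a,b), on(a,d), on(a,f), on(b,a), on(b,f), on(c,a), on(c,c), on(c,f), on(d,a), on(d,f), on(f,a), on(f,b), on(f,c), on(f,d), on(f,f)}  (34 atoms)
goal ⊆ F1  ⇒  h_max = 1

1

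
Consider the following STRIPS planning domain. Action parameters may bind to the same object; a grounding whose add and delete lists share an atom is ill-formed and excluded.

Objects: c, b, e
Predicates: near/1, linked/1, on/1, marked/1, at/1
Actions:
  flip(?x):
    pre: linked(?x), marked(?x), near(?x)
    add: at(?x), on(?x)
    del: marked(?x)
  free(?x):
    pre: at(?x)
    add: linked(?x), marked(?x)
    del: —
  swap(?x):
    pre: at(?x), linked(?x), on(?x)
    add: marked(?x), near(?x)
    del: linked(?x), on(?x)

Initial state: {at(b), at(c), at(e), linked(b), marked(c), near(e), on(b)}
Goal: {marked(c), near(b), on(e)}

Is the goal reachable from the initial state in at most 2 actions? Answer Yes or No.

1. free(e)  →  {at(b), at(c), at(e), linked(b), linked(e), marked(c), marked(e), near(e), on(b)}
2. flip(e)  →  {at(b), at(c), at(e), linked(b), linked(e), marked(c), near(e), on(b), on(e)}
3. swap(b)  →  {at(b), at(c), at(e), linked(e), marked(b), marked(c), near(b), near(e), on(e)}
optimal plan length = 3; 3 > 2

No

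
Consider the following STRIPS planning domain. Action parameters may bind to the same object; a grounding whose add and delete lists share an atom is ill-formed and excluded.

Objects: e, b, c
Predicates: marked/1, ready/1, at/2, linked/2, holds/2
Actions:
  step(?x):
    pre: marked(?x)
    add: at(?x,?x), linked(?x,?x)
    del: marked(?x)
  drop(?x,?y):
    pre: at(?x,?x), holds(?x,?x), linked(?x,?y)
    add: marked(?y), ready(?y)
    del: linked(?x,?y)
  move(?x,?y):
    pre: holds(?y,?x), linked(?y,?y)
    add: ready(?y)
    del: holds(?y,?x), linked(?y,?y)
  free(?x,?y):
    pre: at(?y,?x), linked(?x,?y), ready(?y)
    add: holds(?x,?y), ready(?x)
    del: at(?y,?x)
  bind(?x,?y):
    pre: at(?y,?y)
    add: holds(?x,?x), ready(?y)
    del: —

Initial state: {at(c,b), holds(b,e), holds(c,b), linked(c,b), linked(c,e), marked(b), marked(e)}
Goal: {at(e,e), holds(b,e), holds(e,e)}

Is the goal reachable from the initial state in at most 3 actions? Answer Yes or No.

1. step(e)  →  {at(c,b), at(e,e), holds(b,e), holds(c,b), linked(c,b), linked(c,e), linked(e,e), marked(b)}
2. bind(e,e)  →  {at(c,b), at(e,e), holds(b,e), holds(c,b), holds(e,e), linked(c,b), linked(c,e), linked(e,e), marked(b), ready(e)}
optimal plan length = 2; 2 ≤ 3

Yes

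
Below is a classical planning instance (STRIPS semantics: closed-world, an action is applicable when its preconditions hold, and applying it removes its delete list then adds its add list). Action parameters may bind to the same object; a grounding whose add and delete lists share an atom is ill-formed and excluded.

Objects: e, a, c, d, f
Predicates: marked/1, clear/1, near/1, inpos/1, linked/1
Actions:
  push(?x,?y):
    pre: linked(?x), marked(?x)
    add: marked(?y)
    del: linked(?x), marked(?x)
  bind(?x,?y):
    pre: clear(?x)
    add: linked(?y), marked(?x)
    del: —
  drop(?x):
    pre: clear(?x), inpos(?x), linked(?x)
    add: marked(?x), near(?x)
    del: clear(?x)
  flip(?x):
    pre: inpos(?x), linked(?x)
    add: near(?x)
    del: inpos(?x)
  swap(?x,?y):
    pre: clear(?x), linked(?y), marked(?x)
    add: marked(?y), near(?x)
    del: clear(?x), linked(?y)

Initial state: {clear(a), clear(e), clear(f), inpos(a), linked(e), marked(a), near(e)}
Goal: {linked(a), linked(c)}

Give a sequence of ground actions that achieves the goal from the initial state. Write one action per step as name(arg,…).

bind(e,a); bind(e,c)

1. bind(e,a)  →  {clear(a), clear(e), clear(f), inpos(a), linked(a), linked(e), marked(a), marked(e), near(e)}
2. bind(e,c)  →  {clear(a), clear(e), clear(f), inpos(a), linked(a), linked(c), linked(e), marked(a), marked(e), near(e)}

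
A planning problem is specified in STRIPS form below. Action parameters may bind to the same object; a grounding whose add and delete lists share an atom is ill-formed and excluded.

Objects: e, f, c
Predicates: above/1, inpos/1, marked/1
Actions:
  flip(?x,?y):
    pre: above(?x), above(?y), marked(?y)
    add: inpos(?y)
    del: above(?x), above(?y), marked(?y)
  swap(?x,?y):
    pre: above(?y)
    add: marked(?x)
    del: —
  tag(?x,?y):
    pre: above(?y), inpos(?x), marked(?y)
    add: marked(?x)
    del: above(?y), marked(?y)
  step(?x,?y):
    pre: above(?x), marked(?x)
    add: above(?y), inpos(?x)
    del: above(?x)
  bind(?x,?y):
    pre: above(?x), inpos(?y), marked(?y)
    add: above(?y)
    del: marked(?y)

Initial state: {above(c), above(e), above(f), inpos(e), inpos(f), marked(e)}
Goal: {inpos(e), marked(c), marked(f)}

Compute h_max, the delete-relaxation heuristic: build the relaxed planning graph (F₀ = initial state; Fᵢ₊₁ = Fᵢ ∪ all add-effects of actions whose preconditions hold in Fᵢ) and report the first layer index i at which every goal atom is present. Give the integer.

1

F0 = init (6 atoms)
F1 = F0 ∪ {marked(c), marked(f)}  (8 atoms)
goal ⊆ F1  ⇒  h_max = 1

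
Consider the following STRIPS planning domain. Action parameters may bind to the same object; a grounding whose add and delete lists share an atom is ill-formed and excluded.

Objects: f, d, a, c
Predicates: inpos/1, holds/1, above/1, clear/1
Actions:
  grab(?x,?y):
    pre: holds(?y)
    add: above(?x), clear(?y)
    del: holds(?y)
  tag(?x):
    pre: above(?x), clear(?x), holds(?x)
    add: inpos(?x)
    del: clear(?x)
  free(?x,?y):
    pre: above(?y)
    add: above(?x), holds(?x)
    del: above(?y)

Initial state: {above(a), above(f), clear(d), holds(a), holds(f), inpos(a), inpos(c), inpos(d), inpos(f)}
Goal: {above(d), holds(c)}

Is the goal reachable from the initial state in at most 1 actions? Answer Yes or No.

No

1. grab(d,f)  →  {above(a), above(d), above(f), clear(d), clear(f), holds(a), inpos(a), inpos(c), inpos(d), inpos(f)}
2. free(c,f)  →  {above(a), above(c), above(d), clear(d), clear(f), holds(a), holds(c), inpos(a), inpos(c), inpos(d), inpos(f)}
optimal plan length = 2; 2 > 1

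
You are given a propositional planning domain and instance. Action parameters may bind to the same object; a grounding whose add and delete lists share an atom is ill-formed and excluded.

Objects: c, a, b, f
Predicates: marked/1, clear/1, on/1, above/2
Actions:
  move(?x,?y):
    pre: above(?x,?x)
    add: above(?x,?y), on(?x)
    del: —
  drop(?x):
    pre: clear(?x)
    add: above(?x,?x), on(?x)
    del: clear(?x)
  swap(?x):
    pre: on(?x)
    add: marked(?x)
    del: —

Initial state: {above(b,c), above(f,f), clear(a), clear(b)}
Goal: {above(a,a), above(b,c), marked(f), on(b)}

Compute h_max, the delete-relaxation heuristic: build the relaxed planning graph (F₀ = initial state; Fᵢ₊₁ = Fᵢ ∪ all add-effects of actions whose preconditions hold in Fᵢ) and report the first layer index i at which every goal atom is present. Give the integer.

2

F0 = init (4 atoms)
F1 = F0 ∪ {above(a,a), above(b,b), above(f,a), above(f,b), above(f,c), on(a), on(b), on(f)}  (12 atoms)
F2 = F1 ∪ {above(a,b), above(a,c), above(a,f), above(b,a), above(b,f), marked(a), marked(b), marked(f)}  (20 atoms)
goal ⊆ F2  ⇒  h_max = 2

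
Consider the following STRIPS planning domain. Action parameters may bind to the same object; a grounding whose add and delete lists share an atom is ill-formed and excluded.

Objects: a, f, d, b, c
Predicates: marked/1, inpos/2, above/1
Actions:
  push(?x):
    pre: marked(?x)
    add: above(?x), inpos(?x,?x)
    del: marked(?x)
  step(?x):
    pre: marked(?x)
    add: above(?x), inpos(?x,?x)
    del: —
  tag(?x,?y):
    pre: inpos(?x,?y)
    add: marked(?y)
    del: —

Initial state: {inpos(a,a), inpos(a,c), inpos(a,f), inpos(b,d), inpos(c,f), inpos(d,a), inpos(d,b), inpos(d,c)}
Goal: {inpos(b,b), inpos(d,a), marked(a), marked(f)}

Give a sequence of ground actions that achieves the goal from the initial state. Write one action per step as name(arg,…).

1. tag(a,a)  →  {inpos(a,a), inpos(a,c), inpos(a,f), inpos(b,d), inpos(c,f), inpos(d,a), inpos(d,b), inpos(d,c), marked(a)}
2. tag(a,f)  →  {inpos(a,a), inpos(a,c), inpos(a,f), inpos(b,d), inpos(c,f), inpos(d,a), inpos(d,b), inpos(d,c), marked(a), marked(f)}
3. tag(d,b)  →  {inpos(a,a), inpos(a,c), inpos(a,f), inpos(b,d), inpos(c,f), inpos(d,a), inpos(d,b), inpos(d,c), marked(a), marked(b), marked(f)}
4. push(b)  →  {above(b), inpos(a,a), inpos(a,c), inpos(a,f), inpos(b,b), inpos(b,d), inpos(c,f), inpos(d,a), inpos(d,b), inpos(d,c), marked(a), marked(f)}

tag(a,a); tag(a,f); tag(d,b); push(b)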